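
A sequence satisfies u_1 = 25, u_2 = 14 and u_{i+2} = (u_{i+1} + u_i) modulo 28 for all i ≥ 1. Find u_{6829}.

Computing terms: u_1 = 25,  u_2 = 14,  u_3 = 11,  u_4 = 25,  u_5 = 8,  u_6 = 5,  u_7 = 13,  u_8 = 18,  u_9 = 3,  u_{10} = 21,  u_{11} = 24,  u_{12} = 17,  u_{13} = 13,  u_{14} = 2,  u_{15} = 15,  u_{16} = 17,  u_{17} = 4,  u_{18} = 21,  u_{19} = 25,  u_{20} = 18,  u_{21} = 15,  u_{22} = 5,  u_{23} = 20,  u_{24} = 25,  u_{25} = 17,  u_{26} = 14,  u_{27} = 3,  u_{28} = 17,  u_{29} = 20,  u_{30} = 9,  u_{31} = 1,  u_{32} = 10,  u_{33} = 11,  u_{34} = 21,  u_{35} = 4,  u_{36} = 25,  u_{37} = 1,  u_{38} = 26,  u_{39} = 27,  u_{40} = 25,  u_{41} = 24,  u_{42} = 21,  u_{43} = 17,  u_{44} = 10,  u_{45} = 27,  u_{46} = 9,  u_{47} = 8,  u_{48} = 17,  u_{49} = 25,  u_{50} = 14.
Since (u_{49}, u_{50}) = (u_1, u_2) = (25, 14) (two consecutive terms determine the rest), the sequence is periodic with period 48.
So u_{6829} = u_{1 + ((6829-1) mod 48)} = u_{13} = 13.

13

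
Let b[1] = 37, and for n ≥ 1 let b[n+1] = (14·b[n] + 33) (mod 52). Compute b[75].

35

b[1] = 37; b[2] = 31; b[3] = 51; b[4] = 19; b[5] = 39; b[6] = 7; b[7] = 27; b[8] = 47; b[9] = 15; b[10] = 35; b[11] = 3; b[12] = 23; b[13] = 43; b[14] = 11; b[15] = 31.
Since b[15] = b[2] = 31, the sequence is eventually periodic: after a pre-period of length 1 it cycles with period 13.
For n ≥ 2, b[n] depends only on (n - 2) mod 13. (75 - 2) mod 13 = 8, so b[75] = b[10] = 35.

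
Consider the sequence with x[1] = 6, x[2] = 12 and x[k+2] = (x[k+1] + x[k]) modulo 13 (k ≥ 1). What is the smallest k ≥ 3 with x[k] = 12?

x[1] = 6, x[2] = 12, x[3] = 5, x[4] = 4, x[5] = 9, x[6] = 0, x[7] = 9, x[8] = 9, x[9] = 5, x[10] = 1, x[11] = 6, x[12] = 7, x[13] = 0, x[14] = 7, x[15] = 7, x[16] = 1, x[17] = 8, x[18] = 9, x[19] = 4, x[20] = 0, x[21] = 4, x[22] = 4, x[23] = 8, x[24] = 12, x[25] = 7, x[26] = 6, x[27] = 0, x[28] = 6, x[29] = 6, x[30] = 12.
The sequence repeats with period 28.
The value 12 first appears (with k ≥ 3) at x[24].

24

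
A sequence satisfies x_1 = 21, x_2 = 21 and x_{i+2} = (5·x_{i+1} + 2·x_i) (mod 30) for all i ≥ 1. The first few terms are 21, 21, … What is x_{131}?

27

Listing terms: x_1 = 21; x_2 = 21; x_3 = 27; x_4 = 27; x_5 = 9; x_6 = 9; x_7 = 3; x_8 = 3; x_9 = 21; x_{10} = 21.
Since (x_9, x_{10}) = (x_1, x_2) = (21, 21) (two consecutive terms determine the rest), the sequence is periodic with period 8.
(131 - 1) mod 8 = 2, so x_{131} = x_3 = 27.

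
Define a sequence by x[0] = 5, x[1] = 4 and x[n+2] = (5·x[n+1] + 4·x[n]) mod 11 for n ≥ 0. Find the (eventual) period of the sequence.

40

We have x[0] = 5,  x[1] = 4,  x[2] = 7,  x[3] = 7,  x[4] = 8,  x[5] = 2,  x[6] = 9,  x[7] = 9,  x[8] = 4,  x[9] = 1,  x[10] = 10,  x[11] = 10,  x[12] = 2,  x[13] = 6,  x[14] = 5,  x[15] = 5,  x[16] = 1,  x[17] = 3,  x[18] = 8,  x[19] = 8,  x[20] = 6,  x[21] = 7,  x[22] = 4,  x[23] = 4,  x[24] = 3,  x[25] = 9,  x[26] = 2,  x[27] = 2,  x[28] = 7,  x[29] = 10,  x[30] = 1,  x[31] = 1,  x[32] = 9,  x[33] = 5,  x[34] = 6,  x[35] = 6,  x[36] = 10,  x[37] = 8,  x[38] = 3,  x[39] = 3,  x[40] = 5,  x[41] = 4.
The sequence repeats with period 40.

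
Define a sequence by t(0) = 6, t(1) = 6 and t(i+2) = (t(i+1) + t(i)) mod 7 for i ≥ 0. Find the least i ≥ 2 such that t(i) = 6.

5

Listing terms: t(0) = 6; t(1) = 6; t(2) = 5; t(3) = 4; t(4) = 2; t(5) = 6; t(6) = 1; t(7) = 0; t(8) = 1; t(9) = 1; t(10) = 2; t(11) = 3; t(12) = 5; t(13) = 1; t(14) = 6; t(15) = 0; t(16) = 6; t(17) = 6.
Since (t(16), t(17)) = (t(0), t(1)) = (6, 6) (two consecutive terms determine the rest), the sequence is periodic with period 16.
The value 6 first appears (with i ≥ 2) at t(5).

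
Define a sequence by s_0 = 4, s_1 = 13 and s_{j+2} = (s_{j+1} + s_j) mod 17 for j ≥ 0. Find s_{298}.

1

s_0 = 4,  s_1 = 13,  s_2 = 0,  s_3 = 13,  s_4 = 13,  s_5 = 9,  s_6 = 5,  s_7 = 14,  s_8 = 2,  s_9 = 16,  s_{10} = 1,  s_{11} = 0,  s_{12} = 1,  s_{13} = 1,  s_{14} = 2,  s_{15} = 3,  s_{16} = 5,  s_{17} = 8,  s_{18} = 13,  s_{19} = 4,  s_{20} = 0,  s_{21} = 4,  s_{22} = 4,  s_{23} = 8,  s_{24} = 12,  s_{25} = 3,  s_{26} = 15,  s_{27} = 1,  s_{28} = 16,  s_{29} = 0,  s_{30} = 16,  s_{31} = 16,  s_{32} = 15,  s_{33} = 14,  s_{34} = 12,  s_{35} = 9,  s_{36} = 4,  s_{37} = 13.
The sequence repeats with period 36.
(298 - 0) mod 36 = 10, so s_{298} = s_{10} = 1.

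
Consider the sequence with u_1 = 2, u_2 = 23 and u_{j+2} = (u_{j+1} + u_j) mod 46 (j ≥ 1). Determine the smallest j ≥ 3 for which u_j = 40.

13

u_1 = 2; u_2 = 23; u_3 = 25; u_4 = 2; u_5 = 27; u_6 = 29; u_7 = 10; u_8 = 39; u_9 = 3; u_{10} = 42; u_{11} = 45; u_{12} = 41; u_{13} = 40; u_{14} = 35; u_{15} = 29; u_{16} = 18; u_{17} = 1; u_{18} = 19; u_{19} = 20; u_{20} = 39; u_{21} = 13; u_{22} = 6; u_{23} = 19; u_{24} = 25; u_{25} = 44; u_{26} = 23; u_{27} = 21; u_{28} = 44; u_{29} = 19; u_{30} = 17; u_{31} = 36; u_{32} = 7; u_{33} = 43; u_{34} = 4; u_{35} = 1; u_{36} = 5; u_{37} = 6; u_{38} = 11; u_{39} = 17; u_{40} = 28; u_{41} = 45; u_{42} = 27; u_{43} = 26; u_{44} = 7; u_{45} = 33; u_{46} = 40; u_{47} = 27; u_{48} = 21; u_{49} = 2; u_{50} = 23.
Since (u_{49}, u_{50}) = (u_1, u_2) = (2, 23) (two consecutive terms determine the rest), the sequence is periodic with period 48.
The value 40 first appears (with j ≥ 3) at u_{13}.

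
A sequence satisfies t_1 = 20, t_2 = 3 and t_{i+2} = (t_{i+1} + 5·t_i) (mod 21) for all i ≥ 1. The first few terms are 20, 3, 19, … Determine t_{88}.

t_1 = 20,  t_2 = 3,  t_3 = 19,  t_4 = 13,  t_5 = 3,  t_6 = 5,  t_7 = 20,  t_8 = 3.
The sequence repeats with period 6.
So t_{88} = t_{1 + ((88-1) mod 6)} = t_4 = 13.

13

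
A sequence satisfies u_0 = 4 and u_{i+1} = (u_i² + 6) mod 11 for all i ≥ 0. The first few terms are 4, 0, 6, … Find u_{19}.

u_0 = 4; u_1 = 0; u_2 = 6; u_3 = 9; u_4 = 10; u_5 = 7; u_6 = 0.
Since u_6 = u_1 = 0, the sequence is eventually periodic: after a pre-period of length 1 it cycles with period 5.
For i ≥ 1, u_i depends only on (i - 1) mod 5. (19 - 1) mod 5 = 3, so u_{19} = u_4 = 10.

10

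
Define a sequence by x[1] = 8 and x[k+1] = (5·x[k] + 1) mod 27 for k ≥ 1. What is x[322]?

5

Listing terms: x[1] = 8,  x[2] = 14,  x[3] = 17,  x[4] = 5,  x[5] = 26,  x[6] = 23,  x[7] = 8.
The sequence repeats with period 6.
(322 - 1) mod 6 = 3, so x[322] = x[4] = 5.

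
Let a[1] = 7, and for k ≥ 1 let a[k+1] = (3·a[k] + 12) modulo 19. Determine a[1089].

Listing terms: a[1] = 7, a[2] = 14, a[3] = 16, a[4] = 3, a[5] = 2, a[6] = 18, a[7] = 9, a[8] = 1, a[9] = 15, a[10] = 0, a[11] = 12, a[12] = 10, a[13] = 4, a[14] = 5, a[15] = 8, a[16] = 17, a[17] = 6, a[18] = 11, a[19] = 7.
The sequence repeats with period 18.
(1089 - 1) mod 18 = 8, so a[1089] = a[9] = 15.

15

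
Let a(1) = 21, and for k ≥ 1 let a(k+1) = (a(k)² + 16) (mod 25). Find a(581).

We have a(1) = 21, a(2) = 7, a(3) = 15, a(4) = 16, a(5) = 22, a(6) = 0, a(7) = 16.
Since a(7) = a(4) = 16, the sequence is eventually periodic: after a pre-period of length 3 it cycles with period 3.
For k ≥ 4, a(k) depends only on (k - 4) mod 3. (581 - 4) mod 3 = 1, so a(581) = a(5) = 22.

22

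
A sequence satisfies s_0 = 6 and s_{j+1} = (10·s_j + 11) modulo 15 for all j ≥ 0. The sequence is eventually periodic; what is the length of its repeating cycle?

Computing terms: s_0 = 6; s_1 = 11; s_2 = 1; s_3 = 6.
The sequence repeats with period 3.

3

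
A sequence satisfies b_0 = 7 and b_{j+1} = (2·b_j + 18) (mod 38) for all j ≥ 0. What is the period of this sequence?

We have b_0 = 7; b_1 = 32; b_2 = 6; b_3 = 30; b_4 = 2; b_5 = 22; b_6 = 24; b_7 = 28; b_8 = 36; b_9 = 14; b_{10} = 8; b_{11} = 34; b_{12} = 10; b_{13} = 0; b_{14} = 18; b_{15} = 16; b_{16} = 12; b_{17} = 4; b_{18} = 26; b_{19} = 32.
Since b_{19} = b_1 = 32, the sequence is eventually periodic: after a pre-period of length 1 it cycles with period 18.

18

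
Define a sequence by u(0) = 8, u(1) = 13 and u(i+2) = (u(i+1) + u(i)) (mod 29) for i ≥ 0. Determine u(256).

u(0) = 8; u(1) = 13; u(2) = 21; u(3) = 5; u(4) = 26; u(5) = 2; u(6) = 28; u(7) = 1; u(8) = 0; u(9) = 1; u(10) = 1; u(11) = 2; u(12) = 3; u(13) = 5; u(14) = 8; u(15) = 13.
The sequence repeats with period 14.
(256 - 0) mod 14 = 4, so u(256) = u(4) = 26.

26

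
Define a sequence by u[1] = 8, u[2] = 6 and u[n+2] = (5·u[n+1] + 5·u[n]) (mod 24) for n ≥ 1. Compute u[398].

u[1] = 8,  u[2] = 6,  u[3] = 22,  u[4] = 20,  u[5] = 18,  u[6] = 22,  u[7] = 8,  u[8] = 6.
The sequence repeats with period 6.
(398 - 1) mod 6 = 1, so u[398] = u[2] = 6.

6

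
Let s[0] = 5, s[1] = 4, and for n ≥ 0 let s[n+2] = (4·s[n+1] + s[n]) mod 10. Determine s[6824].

Computing terms: s[0] = 5; s[1] = 4; s[2] = 1; s[3] = 8; s[4] = 3; s[5] = 0; s[6] = 3; s[7] = 2; s[8] = 1; s[9] = 6; s[10] = 5; s[11] = 6; s[12] = 9; s[13] = 2; s[14] = 7; s[15] = 0; s[16] = 7; s[17] = 8; s[18] = 9; s[19] = 4; s[20] = 5; s[21] = 4.
Since (s[20], s[21]) = (s[0], s[1]) = (5, 4) (two consecutive terms determine the rest), the sequence is periodic with period 20.
So s[6824] = s[0 + ((6824-0) mod 20)] = s[4] = 3.

3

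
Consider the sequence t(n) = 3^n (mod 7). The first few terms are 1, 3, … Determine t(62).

Computing terms: t(0) = 1; t(1) = 3; t(2) = 2; t(3) = 6; t(4) = 4; t(5) = 5; t(6) = 1.
Since t(6) = t(0) = 1, the sequence is periodic with period 6.
So t(62) = t(0 + ((62-0) mod 6)) = t(2) = 2.

2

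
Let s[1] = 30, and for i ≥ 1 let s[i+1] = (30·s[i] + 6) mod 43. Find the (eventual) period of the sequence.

42

Computing terms: s[1] = 30; s[2] = 3; s[3] = 10; s[4] = 5; s[5] = 27; s[6] = 42; s[7] = 19; s[8] = 17; s[9] = 0; s[10] = 6; s[11] = 14; s[12] = 39; s[13] = 15; s[14] = 26; s[15] = 12; s[16] = 22; s[17] = 21; s[18] = 34; s[19] = 37; s[20] = 41; s[21] = 32; s[22] = 20; s[23] = 4; s[24] = 40; s[25] = 2; s[26] = 23; s[27] = 8; s[28] = 31; s[29] = 33; s[30] = 7; s[31] = 1; s[32] = 36; s[33] = 11; s[34] = 35; s[35] = 24; s[36] = 38; s[37] = 28; s[38] = 29; s[39] = 16; s[40] = 13; s[41] = 9; s[42] = 18; s[43] = 30.
The sequence repeats with period 42.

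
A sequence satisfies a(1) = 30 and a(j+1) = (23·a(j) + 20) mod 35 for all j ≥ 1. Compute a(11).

10

Computing terms: a(1) = 30; a(2) = 10; a(3) = 5; a(4) = 30.
Since a(4) = a(1) = 30, the sequence is periodic with period 3.
(11 - 1) mod 3 = 1, so a(11) = a(2) = 10.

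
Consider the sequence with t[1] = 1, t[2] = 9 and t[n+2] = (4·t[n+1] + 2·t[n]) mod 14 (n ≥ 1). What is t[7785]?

12

Computing terms: t[1] = 1,  t[2] = 9,  t[3] = 10,  t[4] = 2,  t[5] = 0,  t[6] = 4,  t[7] = 2,  t[8] = 2,  t[9] = 12,  t[10] = 10,  t[11] = 8,  t[12] = 10,  t[13] = 0,  t[14] = 6,  t[15] = 10,  t[16] = 10,  t[17] = 4,  t[18] = 8,  t[19] = 12,  t[20] = 8,  t[21] = 0,  t[22] = 2,  t[23] = 8,  t[24] = 8,  t[25] = 6,  t[26] = 12,  t[27] = 4,  t[28] = 12,  t[29] = 0,  t[30] = 10,  t[31] = 12,  t[32] = 12,  t[33] = 2,  t[34] = 4,  t[35] = 6,  t[36] = 4,  t[37] = 0,  t[38] = 8,  t[39] = 4,  t[40] = 4,  t[41] = 10,  t[42] = 6,  t[43] = 2,  t[44] = 6,  t[45] = 0,  t[46] = 12,  t[47] = 6,  t[48] = 6,  t[49] = 8,  t[50] = 2,  t[51] = 10,  t[52] = 2.
Since (t[51], t[52]) = (t[3], t[4]) = (10, 2) (two consecutive terms determine the rest), the sequence is eventually periodic: after a pre-period of length 2 it cycles with period 48.
For n ≥ 3, t[n] depends only on (n - 3) mod 48. (7785 - 3) mod 48 = 6, so t[7785] = t[9] = 12.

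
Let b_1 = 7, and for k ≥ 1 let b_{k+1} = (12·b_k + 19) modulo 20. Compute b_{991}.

Computing terms: b_1 = 7,  b_2 = 3,  b_3 = 15,  b_4 = 19,  b_5 = 7.
Since b_5 = b_1 = 7, the sequence is periodic with period 4.
So b_{991} = b_{1 + ((991-1) mod 4)} = b_3 = 15.

15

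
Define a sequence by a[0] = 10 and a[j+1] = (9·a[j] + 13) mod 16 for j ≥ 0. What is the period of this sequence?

16

Listing terms: a[0] = 10,  a[1] = 7,  a[2] = 12,  a[3] = 9,  a[4] = 14,  a[5] = 11,  a[6] = 0,  a[7] = 13,  a[8] = 2,  a[9] = 15,  a[10] = 4,  a[11] = 1,  a[12] = 6,  a[13] = 3,  a[14] = 8,  a[15] = 5,  a[16] = 10.
The sequence repeats with period 16.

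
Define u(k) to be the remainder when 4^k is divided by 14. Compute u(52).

4

u(0) = 1,  u(1) = 4,  u(2) = 2,  u(3) = 8,  u(4) = 4.
Since u(4) = u(1) = 4, the sequence is eventually periodic: after a pre-period of length 1 it cycles with period 3.
For k ≥ 1, u(k) depends only on (k - 1) mod 3. (52 - 1) mod 3 = 0, so u(52) = u(1) = 4.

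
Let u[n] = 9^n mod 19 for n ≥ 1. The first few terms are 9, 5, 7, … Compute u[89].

We have u[1] = 9,  u[2] = 5,  u[3] = 7,  u[4] = 6,  u[5] = 16,  u[6] = 11,  u[7] = 4,  u[8] = 17,  u[9] = 1,  u[10] = 9.
Since u[10] = u[1] = 9, the sequence is periodic with period 9.
So u[89] = u[1 + ((89-1) mod 9)] = u[8] = 17.

17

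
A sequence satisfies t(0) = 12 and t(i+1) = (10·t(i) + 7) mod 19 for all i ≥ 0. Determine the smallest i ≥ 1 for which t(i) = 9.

3

t(0) = 12; t(1) = 13; t(2) = 4; t(3) = 9; t(4) = 2; t(5) = 8; t(6) = 11; t(7) = 3; t(8) = 18; t(9) = 16; t(10) = 15; t(11) = 5; t(12) = 0; t(13) = 7; t(14) = 1; t(15) = 17; t(16) = 6; t(17) = 10; t(18) = 12.
The sequence repeats with period 18.
The value 9 first appears (with i ≥ 1) at t(3).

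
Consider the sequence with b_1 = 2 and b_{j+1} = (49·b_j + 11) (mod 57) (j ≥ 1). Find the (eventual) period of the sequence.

Computing terms: b_1 = 2; b_2 = 52; b_3 = 51; b_4 = 2.
The sequence repeats with period 3.

3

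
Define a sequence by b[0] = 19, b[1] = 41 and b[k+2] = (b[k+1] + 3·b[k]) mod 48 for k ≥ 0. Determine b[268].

We have b[0] = 19; b[1] = 41; b[2] = 2; b[3] = 29; b[4] = 35; b[5] = 26; b[6] = 35; b[7] = 17; b[8] = 26; b[9] = 29; b[10] = 11; b[11] = 2; b[12] = 35; b[13] = 41; b[14] = 2.
Since (b[13], b[14]) = (b[1], b[2]) = (41, 2) (two consecutive terms determine the rest), the sequence is eventually periodic: after a pre-period of length 1 it cycles with period 12.
For k ≥ 1, b[k] depends only on (k - 1) mod 12. (268 - 1) mod 12 = 3, so b[268] = b[4] = 35.

35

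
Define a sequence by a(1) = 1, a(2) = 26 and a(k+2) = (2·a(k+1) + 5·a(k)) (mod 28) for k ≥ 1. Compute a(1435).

25

a(1) = 1,  a(2) = 26,  a(3) = 1,  a(4) = 20,  a(5) = 17,  a(6) = 22,  a(7) = 17,  a(8) = 4,  a(9) = 9,  a(10) = 10,  a(11) = 9,  a(12) = 12,  a(13) = 13,  a(14) = 2,  a(15) = 13,  a(16) = 8,  a(17) = 25,  a(18) = 6,  a(19) = 25,  a(20) = 24,  a(21) = 5,  a(22) = 18,  a(23) = 5,  a(24) = 16,  a(25) = 1,  a(26) = 26.
The sequence repeats with period 24.
So a(1435) = a(1 + ((1435-1) mod 24)) = a(19) = 25.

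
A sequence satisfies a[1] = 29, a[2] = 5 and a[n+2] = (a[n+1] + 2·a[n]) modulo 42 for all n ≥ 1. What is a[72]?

Listing terms: a[1] = 29; a[2] = 5; a[3] = 21; a[4] = 31; a[5] = 31; a[6] = 9; a[7] = 29; a[8] = 5.
Since (a[7], a[8]) = (a[1], a[2]) = (29, 5) (two consecutive terms determine the rest), the sequence is periodic with period 6.
(72 - 1) mod 6 = 5, so a[72] = a[6] = 9.

9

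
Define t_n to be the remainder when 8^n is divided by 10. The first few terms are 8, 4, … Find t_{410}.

Listing terms: t_1 = 8, t_2 = 4, t_3 = 2, t_4 = 6, t_5 = 8.
The sequence repeats with period 4.
(410 - 1) mod 4 = 1, so t_{410} = t_2 = 4.

4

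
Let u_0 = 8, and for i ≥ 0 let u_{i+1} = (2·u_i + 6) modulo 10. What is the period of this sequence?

4

Listing terms: u_0 = 8,  u_1 = 2,  u_2 = 0,  u_3 = 6,  u_4 = 8.
The sequence repeats with period 4.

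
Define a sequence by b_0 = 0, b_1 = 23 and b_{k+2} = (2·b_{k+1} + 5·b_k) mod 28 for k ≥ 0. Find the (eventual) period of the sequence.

Listing terms: b_0 = 0; b_1 = 23; b_2 = 18; b_3 = 11; b_4 = 0; b_5 = 27; b_6 = 26; b_7 = 19; b_8 = 0; b_9 = 11; b_{10} = 22; b_{11} = 15; b_{12} = 0; b_{13} = 19; b_{14} = 10; b_{15} = 3; b_{16} = 0; b_{17} = 15; b_{18} = 2; b_{19} = 23; b_{20} = 0; b_{21} = 3; b_{22} = 6; b_{23} = 27; b_{24} = 0; b_{25} = 23.
Since (b_{24}, b_{25}) = (b_0, b_1) = (0, 23) (two consecutive terms determine the rest), the sequence is periodic with period 24.

24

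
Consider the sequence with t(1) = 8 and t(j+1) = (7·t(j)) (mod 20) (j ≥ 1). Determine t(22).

Listing terms: t(1) = 8,  t(2) = 16,  t(3) = 12,  t(4) = 4,  t(5) = 8.
Since t(5) = t(1) = 8, the sequence is periodic with period 4.
So t(22) = t(1 + ((22-1) mod 4)) = t(2) = 16.

16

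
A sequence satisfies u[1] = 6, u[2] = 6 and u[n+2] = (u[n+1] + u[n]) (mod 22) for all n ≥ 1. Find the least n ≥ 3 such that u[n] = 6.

9

u[1] = 6; u[2] = 6; u[3] = 12; u[4] = 18; u[5] = 8; u[6] = 4; u[7] = 12; u[8] = 16; u[9] = 6; u[10] = 0; u[11] = 6; u[12] = 6.
The sequence repeats with period 10.
The value 6 first appears (with n ≥ 3) at u[9].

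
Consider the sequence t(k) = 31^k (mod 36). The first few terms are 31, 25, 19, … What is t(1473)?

We have t(1) = 31,  t(2) = 25,  t(3) = 19,  t(4) = 13,  t(5) = 7,  t(6) = 1,  t(7) = 31.
Since t(7) = t(1) = 31, the sequence is periodic with period 6.
So t(1473) = t(1 + ((1473-1) mod 6)) = t(3) = 19.

19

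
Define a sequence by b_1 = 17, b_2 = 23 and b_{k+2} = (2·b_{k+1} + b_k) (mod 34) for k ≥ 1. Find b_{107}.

5

b_1 = 17; b_2 = 23; b_3 = 29; b_4 = 13; b_5 = 21; b_6 = 21; b_7 = 29; b_8 = 11; b_9 = 17; b_{10} = 11; b_{11} = 5; b_{12} = 21; b_{13} = 13; b_{14} = 13; b_{15} = 5; b_{16} = 23; b_{17} = 17; b_{18} = 23.
The sequence repeats with period 16.
So b_{107} = b_{1 + ((107-1) mod 16)} = b_{11} = 5.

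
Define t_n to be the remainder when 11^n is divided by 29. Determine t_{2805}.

t_0 = 1,  t_1 = 11,  t_2 = 5,  t_3 = 26,  t_4 = 25,  t_5 = 14,  t_6 = 9,  t_7 = 12,  t_8 = 16,  t_9 = 2,  t_{10} = 22,  t_{11} = 10,  t_{12} = 23,  t_{13} = 21,  t_{14} = 28,  t_{15} = 18,  t_{16} = 24,  t_{17} = 3,  t_{18} = 4,  t_{19} = 15,  t_{20} = 20,  t_{21} = 17,  t_{22} = 13,  t_{23} = 27,  t_{24} = 7,  t_{25} = 19,  t_{26} = 6,  t_{27} = 8,  t_{28} = 1.
Since t_{28} = t_0 = 1, the sequence is periodic with period 28.
So t_{2805} = t_{0 + ((2805-0) mod 28)} = t_5 = 14.

14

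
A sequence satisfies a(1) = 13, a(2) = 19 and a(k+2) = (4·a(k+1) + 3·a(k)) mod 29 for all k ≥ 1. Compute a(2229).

Listing terms: a(1) = 13, a(2) = 19, a(3) = 28, a(4) = 24, a(5) = 6, a(6) = 9, a(7) = 25, a(8) = 11, a(9) = 3, a(10) = 16, a(11) = 15, a(12) = 21, a(13) = 13, a(14) = 28, a(15) = 6, a(16) = 21, a(17) = 15, a(18) = 7, a(19) = 15, a(20) = 23, a(21) = 21, a(22) = 8, a(23) = 8, a(24) = 27, a(25) = 16, a(26) = 0, a(27) = 19, a(28) = 18, a(29) = 13, a(30) = 19.
Since (a(29), a(30)) = (a(1), a(2)) = (13, 19) (two consecutive terms determine the rest), the sequence is periodic with period 28.
(2229 - 1) mod 28 = 16, so a(2229) = a(17) = 15.

15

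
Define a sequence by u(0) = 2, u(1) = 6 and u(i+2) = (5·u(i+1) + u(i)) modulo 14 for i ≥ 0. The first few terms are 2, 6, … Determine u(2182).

8

We have u(0) = 2; u(1) = 6; u(2) = 4; u(3) = 12; u(4) = 8; u(5) = 10; u(6) = 2; u(7) = 6.
The sequence repeats with period 6.
(2182 - 0) mod 6 = 4, so u(2182) = u(4) = 8.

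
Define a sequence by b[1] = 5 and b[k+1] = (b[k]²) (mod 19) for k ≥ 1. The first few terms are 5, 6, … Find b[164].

6

Listing terms: b[1] = 5, b[2] = 6, b[3] = 17, b[4] = 4, b[5] = 16, b[6] = 9, b[7] = 5.
The sequence repeats with period 6.
So b[164] = b[1 + ((164-1) mod 6)] = b[2] = 6.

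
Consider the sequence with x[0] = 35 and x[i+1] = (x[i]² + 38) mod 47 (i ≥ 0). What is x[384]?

12

Computing terms: x[0] = 35, x[1] = 41, x[2] = 27, x[3] = 15, x[4] = 28, x[5] = 23, x[6] = 3, x[7] = 0, x[8] = 38, x[9] = 25, x[10] = 5, x[11] = 16, x[12] = 12, x[13] = 41.
Since x[13] = x[1] = 41, the sequence is eventually periodic: after a pre-period of length 1 it cycles with period 12.
For i ≥ 1, x[i] depends only on (i - 1) mod 12. (384 - 1) mod 12 = 11, so x[384] = x[12] = 12.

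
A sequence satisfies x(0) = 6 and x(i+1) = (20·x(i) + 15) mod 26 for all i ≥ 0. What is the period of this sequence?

12

Listing terms: x(0) = 6,  x(1) = 5,  x(2) = 11,  x(3) = 1,  x(4) = 9,  x(5) = 13,  x(6) = 15,  x(7) = 3,  x(8) = 23,  x(9) = 7,  x(10) = 25,  x(11) = 21,  x(12) = 19,  x(13) = 5.
Since x(13) = x(1) = 5, the sequence is eventually periodic: after a pre-period of length 1 it cycles with period 12.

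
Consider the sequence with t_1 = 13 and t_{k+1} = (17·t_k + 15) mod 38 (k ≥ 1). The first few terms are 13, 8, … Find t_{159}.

15

t_1 = 13; t_2 = 8; t_3 = 37; t_4 = 36; t_5 = 19; t_6 = 34; t_7 = 23; t_8 = 26; t_9 = 1; t_{10} = 32; t_{11} = 27; t_{12} = 18; t_{13} = 17; t_{14} = 0; t_{15} = 15; t_{16} = 4; t_{17} = 7; t_{18} = 20; t_{19} = 13.
Since t_{19} = t_1 = 13, the sequence is periodic with period 18.
(159 - 1) mod 18 = 14, so t_{159} = t_{15} = 15.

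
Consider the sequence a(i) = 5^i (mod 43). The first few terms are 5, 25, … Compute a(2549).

30

We have a(1) = 5, a(2) = 25, a(3) = 39, a(4) = 23, a(5) = 29, a(6) = 16, a(7) = 37, a(8) = 13, a(9) = 22, a(10) = 24, a(11) = 34, a(12) = 41, a(13) = 33, a(14) = 36, a(15) = 8, a(16) = 40, a(17) = 28, a(18) = 11, a(19) = 12, a(20) = 17, a(21) = 42, a(22) = 38, a(23) = 18, a(24) = 4, a(25) = 20, a(26) = 14, a(27) = 27, a(28) = 6, a(29) = 30, a(30) = 21, a(31) = 19, a(32) = 9, a(33) = 2, a(34) = 10, a(35) = 7, a(36) = 35, a(37) = 3, a(38) = 15, a(39) = 32, a(40) = 31, a(41) = 26, a(42) = 1, a(43) = 5.
The sequence repeats with period 42.
(2549 - 1) mod 42 = 28, so a(2549) = a(29) = 30.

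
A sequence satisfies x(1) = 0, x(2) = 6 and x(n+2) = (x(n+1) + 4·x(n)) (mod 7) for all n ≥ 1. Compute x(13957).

6

x(1) = 0, x(2) = 6, x(3) = 6, x(4) = 2, x(5) = 5, x(6) = 6, x(7) = 5, x(8) = 1, x(9) = 0, x(10) = 4, x(11) = 4, x(12) = 6, x(13) = 1, x(14) = 4, x(15) = 1, x(16) = 3, x(17) = 0, x(18) = 5, x(19) = 5, x(20) = 4, x(21) = 3, x(22) = 5, x(23) = 3, x(24) = 2, x(25) = 0, x(26) = 1, x(27) = 1, x(28) = 5, x(29) = 2, x(30) = 1, x(31) = 2, x(32) = 6, x(33) = 0, x(34) = 3, x(35) = 3, x(36) = 1, x(37) = 6, x(38) = 3, x(39) = 6, x(40) = 4, x(41) = 0, x(42) = 2, x(43) = 2, x(44) = 3, x(45) = 4, x(46) = 2, x(47) = 4, x(48) = 5, x(49) = 0, x(50) = 6.
Since (x(49), x(50)) = (x(1), x(2)) = (0, 6) (two consecutive terms determine the rest), the sequence is periodic with period 48.
(13957 - 1) mod 48 = 36, so x(13957) = x(37) = 6.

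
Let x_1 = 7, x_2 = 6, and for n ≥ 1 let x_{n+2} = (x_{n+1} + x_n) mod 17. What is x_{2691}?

Computing terms: x_1 = 7, x_2 = 6, x_3 = 13, x_4 = 2, x_5 = 15, x_6 = 0, x_7 = 15, x_8 = 15, x_9 = 13, x_{10} = 11, x_{11} = 7, x_{12} = 1, x_{13} = 8, x_{14} = 9, x_{15} = 0, x_{16} = 9, x_{17} = 9, x_{18} = 1, x_{19} = 10, x_{20} = 11, x_{21} = 4, x_{22} = 15, x_{23} = 2, x_{24} = 0, x_{25} = 2, x_{26} = 2, x_{27} = 4, x_{28} = 6, x_{29} = 10, x_{30} = 16, x_{31} = 9, x_{32} = 8, x_{33} = 0, x_{34} = 8, x_{35} = 8, x_{36} = 16, x_{37} = 7, x_{38} = 6.
The sequence repeats with period 36.
So x_{2691} = x_{1 + ((2691-1) mod 36)} = x_{27} = 4.

4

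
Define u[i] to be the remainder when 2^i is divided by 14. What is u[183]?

8

Computing terms: u[0] = 1,  u[1] = 2,  u[2] = 4,  u[3] = 8,  u[4] = 2.
Since u[4] = u[1] = 2, the sequence is eventually periodic: after a pre-period of length 1 it cycles with period 3.
For i ≥ 1, u[i] depends only on (i - 1) mod 3. (183 - 1) mod 3 = 2, so u[183] = u[3] = 8.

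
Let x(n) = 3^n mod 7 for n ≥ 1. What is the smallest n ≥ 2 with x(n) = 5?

5

x(1) = 3,  x(2) = 2,  x(3) = 6,  x(4) = 4,  x(5) = 5,  x(6) = 1,  x(7) = 3.
The sequence repeats with period 6.
The value 5 first appears (with n ≥ 2) at x(5).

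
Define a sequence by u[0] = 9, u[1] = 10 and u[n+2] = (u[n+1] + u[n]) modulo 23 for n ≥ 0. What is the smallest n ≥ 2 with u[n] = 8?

Listing terms: u[0] = 9; u[1] = 10; u[2] = 19; u[3] = 6; u[4] = 2; u[5] = 8; u[6] = 10; u[7] = 18; u[8] = 5; u[9] = 0; u[10] = 5; u[11] = 5; u[12] = 10; u[13] = 15; u[14] = 2; u[15] = 17; u[16] = 19; u[17] = 13; u[18] = 9; u[19] = 22; u[20] = 8; u[21] = 7; u[22] = 15; u[23] = 22; u[24] = 14; u[25] = 13; u[26] = 4; u[27] = 17; u[28] = 21; u[29] = 15; u[30] = 13; u[31] = 5; u[32] = 18; u[33] = 0; u[34] = 18; u[35] = 18; u[36] = 13; u[37] = 8; u[38] = 21; u[39] = 6; u[40] = 4; u[41] = 10; u[42] = 14; u[43] = 1; u[44] = 15; u[45] = 16; u[46] = 8; u[47] = 1; u[48] = 9; u[49] = 10.
Since (u[48], u[49]) = (u[0], u[1]) = (9, 10) (two consecutive terms determine the rest), the sequence is periodic with period 48.
The value 8 first appears (with n ≥ 2) at u[5].

5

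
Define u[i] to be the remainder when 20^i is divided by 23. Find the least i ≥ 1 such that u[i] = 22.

Computing terms: u[0] = 1, u[1] = 20, u[2] = 9, u[3] = 19, u[4] = 12, u[5] = 10, u[6] = 16, u[7] = 21, u[8] = 6, u[9] = 5, u[10] = 8, u[11] = 22, u[12] = 3, u[13] = 14, u[14] = 4, u[15] = 11, u[16] = 13, u[17] = 7, u[18] = 2, u[19] = 17, u[20] = 18, u[21] = 15, u[22] = 1.
Since u[22] = u[0] = 1, the sequence is periodic with period 22.
The value 22 first appears (with i ≥ 1) at u[11].

11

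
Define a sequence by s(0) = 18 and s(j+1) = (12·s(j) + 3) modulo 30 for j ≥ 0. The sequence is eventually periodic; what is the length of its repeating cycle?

Listing terms: s(0) = 18, s(1) = 9, s(2) = 21, s(3) = 15, s(4) = 3, s(5) = 9.
Since s(5) = s(1) = 9, the sequence is eventually periodic: after a pre-period of length 1 it cycles with period 4.

4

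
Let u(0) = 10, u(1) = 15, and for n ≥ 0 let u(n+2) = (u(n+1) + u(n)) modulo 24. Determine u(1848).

We have u(0) = 10, u(1) = 15, u(2) = 1, u(3) = 16, u(4) = 17, u(5) = 9, u(6) = 2, u(7) = 11, u(8) = 13, u(9) = 0, u(10) = 13, u(11) = 13, u(12) = 2, u(13) = 15, u(14) = 17, u(15) = 8, u(16) = 1, u(17) = 9, u(18) = 10, u(19) = 19, u(20) = 5, u(21) = 0, u(22) = 5, u(23) = 5, u(24) = 10, u(25) = 15.
The sequence repeats with period 24.
So u(1848) = u(0 + ((1848-0) mod 24)) = u(0) = 10.

10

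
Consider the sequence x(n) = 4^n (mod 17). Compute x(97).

We have x(0) = 1, x(1) = 4, x(2) = 16, x(3) = 13, x(4) = 1.
The sequence repeats with period 4.
(97 - 0) mod 4 = 1, so x(97) = x(1) = 4.

4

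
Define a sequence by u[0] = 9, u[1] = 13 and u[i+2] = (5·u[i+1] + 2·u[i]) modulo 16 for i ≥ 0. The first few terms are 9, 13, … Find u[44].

3

Listing terms: u[0] = 9, u[1] = 13, u[2] = 3, u[3] = 9, u[4] = 3, u[5] = 1, u[6] = 11, u[7] = 9, u[8] = 3.
Since (u[7], u[8]) = (u[3], u[4]) = (9, 3) (two consecutive terms determine the rest), the sequence is eventually periodic: after a pre-period of length 3 it cycles with period 4.
For i ≥ 3, u[i] depends only on (i - 3) mod 4. (44 - 3) mod 4 = 1, so u[44] = u[4] = 3.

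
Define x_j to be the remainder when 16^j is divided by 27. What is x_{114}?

10

Computing terms: x_1 = 16, x_2 = 13, x_3 = 19, x_4 = 7, x_5 = 4, x_6 = 10, x_7 = 25, x_8 = 22, x_9 = 1, x_{10} = 16.
Since x_{10} = x_1 = 16, the sequence is periodic with period 9.
(114 - 1) mod 9 = 5, so x_{114} = x_6 = 10.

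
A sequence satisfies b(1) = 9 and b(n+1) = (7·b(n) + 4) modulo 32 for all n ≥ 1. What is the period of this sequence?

4

b(1) = 9,  b(2) = 3,  b(3) = 25,  b(4) = 19,  b(5) = 9.
The sequence repeats with period 4.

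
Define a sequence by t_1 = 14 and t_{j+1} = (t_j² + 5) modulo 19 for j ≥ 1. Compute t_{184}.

Listing terms: t_1 = 14,  t_2 = 11,  t_3 = 12,  t_4 = 16,  t_5 = 14.
Since t_5 = t_1 = 14, the sequence is periodic with period 4.
So t_{184} = t_{1 + ((184-1) mod 4)} = t_4 = 16.

16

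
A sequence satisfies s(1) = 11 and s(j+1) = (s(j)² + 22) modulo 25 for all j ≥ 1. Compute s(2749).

16

We have s(1) = 11, s(2) = 18, s(3) = 21, s(4) = 13, s(5) = 16, s(6) = 3, s(7) = 6, s(8) = 8, s(9) = 11.
The sequence repeats with period 8.
So s(2749) = s(1 + ((2749-1) mod 8)) = s(5) = 16.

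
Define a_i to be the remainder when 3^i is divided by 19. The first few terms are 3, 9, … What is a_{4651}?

Computing terms: a_1 = 3,  a_2 = 9,  a_3 = 8,  a_4 = 5,  a_5 = 15,  a_6 = 7,  a_7 = 2,  a_8 = 6,  a_9 = 18,  a_{10} = 16,  a_{11} = 10,  a_{12} = 11,  a_{13} = 14,  a_{14} = 4,  a_{15} = 12,  a_{16} = 17,  a_{17} = 13,  a_{18} = 1,  a_{19} = 3.
The sequence repeats with period 18.
So a_{4651} = a_{1 + ((4651-1) mod 18)} = a_7 = 2.

2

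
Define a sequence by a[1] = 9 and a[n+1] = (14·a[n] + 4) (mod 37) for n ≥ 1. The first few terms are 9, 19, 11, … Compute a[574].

15

a[1] = 9,  a[2] = 19,  a[3] = 11,  a[4] = 10,  a[5] = 33,  a[6] = 22,  a[7] = 16,  a[8] = 6,  a[9] = 14,  a[10] = 15,  a[11] = 29,  a[12] = 3,  a[13] = 9.
Since a[13] = a[1] = 9, the sequence is periodic with period 12.
(574 - 1) mod 12 = 9, so a[574] = a[10] = 15.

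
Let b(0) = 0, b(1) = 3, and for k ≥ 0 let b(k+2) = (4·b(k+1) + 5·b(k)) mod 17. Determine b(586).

Computing terms: b(0) = 0; b(1) = 3; b(2) = 12; b(3) = 12; b(4) = 6; b(5) = 16; b(6) = 9; b(7) = 14; b(8) = 16; b(9) = 15; b(10) = 4; b(11) = 6; b(12) = 10; b(13) = 2; b(14) = 7; b(15) = 4; b(16) = 0; b(17) = 3.
Since (b(16), b(17)) = (b(0), b(1)) = (0, 3) (two consecutive terms determine the rest), the sequence is periodic with period 16.
So b(586) = b(0 + ((586-0) mod 16)) = b(10) = 4.

4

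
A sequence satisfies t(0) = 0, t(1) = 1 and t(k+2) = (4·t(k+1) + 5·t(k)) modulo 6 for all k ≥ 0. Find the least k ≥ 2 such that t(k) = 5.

Computing terms: t(0) = 0, t(1) = 1, t(2) = 4, t(3) = 3, t(4) = 2, t(5) = 5, t(6) = 0, t(7) = 1.
The sequence repeats with period 6.
The value 5 first appears (with k ≥ 2) at t(5).

5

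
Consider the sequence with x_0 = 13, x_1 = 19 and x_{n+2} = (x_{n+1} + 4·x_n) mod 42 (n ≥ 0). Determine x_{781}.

Listing terms: x_0 = 13,  x_1 = 19,  x_2 = 29,  x_3 = 21,  x_4 = 11,  x_5 = 11,  x_6 = 13,  x_7 = 15,  x_8 = 25,  x_9 = 1,  x_{10} = 17,  x_{11} = 21,  x_{12} = 5,  x_{13} = 5,  x_{14} = 25,  x_{15} = 3,  x_{16} = 19,  x_{17} = 31,  x_{18} = 23,  x_{19} = 21,  x_{20} = 29,  x_{21} = 29,  x_{22} = 19,  x_{23} = 9,  x_{24} = 1,  x_{25} = 37,  x_{26} = 41,  x_{27} = 21,  x_{28} = 17,  x_{29} = 17,  x_{30} = 1,  x_{31} = 27,  x_{32} = 31,  x_{33} = 13,  x_{34} = 11,  x_{35} = 21,  x_{36} = 23,  x_{37} = 23,  x_{38} = 31,  x_{39} = 39,  x_{40} = 37,  x_{41} = 25,  x_{42} = 5,  x_{43} = 21,  x_{44} = 41,  x_{45} = 41,  x_{46} = 37,  x_{47} = 33,  x_{48} = 13,  x_{49} = 19.
Since (x_{48}, x_{49}) = (x_0, x_1) = (13, 19) (two consecutive terms determine the rest), the sequence is periodic with period 48.
So x_{781} = x_{0 + ((781-0) mod 48)} = x_{13} = 5.

5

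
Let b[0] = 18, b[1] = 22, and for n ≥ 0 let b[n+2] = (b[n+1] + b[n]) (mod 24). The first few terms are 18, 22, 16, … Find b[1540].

6

Computing terms: b[0] = 18; b[1] = 22; b[2] = 16; b[3] = 14; b[4] = 6; b[5] = 20; b[6] = 2; b[7] = 22; b[8] = 0; b[9] = 22; b[10] = 22; b[11] = 20; b[12] = 18; b[13] = 14; b[14] = 8; b[15] = 22; b[16] = 6; b[17] = 4; b[18] = 10; b[19] = 14; b[20] = 0; b[21] = 14; b[22] = 14; b[23] = 4; b[24] = 18; b[25] = 22.
Since (b[24], b[25]) = (b[0], b[1]) = (18, 22) (two consecutive terms determine the rest), the sequence is periodic with period 24.
(1540 - 0) mod 24 = 4, so b[1540] = b[4] = 6.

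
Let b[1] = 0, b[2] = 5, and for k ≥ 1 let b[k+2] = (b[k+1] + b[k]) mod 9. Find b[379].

We have b[1] = 0; b[2] = 5; b[3] = 5; b[4] = 1; b[5] = 6; b[6] = 7; b[7] = 4; b[8] = 2; b[9] = 6; b[10] = 8; b[11] = 5; b[12] = 4; b[13] = 0; b[14] = 4; b[15] = 4; b[16] = 8; b[17] = 3; b[18] = 2; b[19] = 5; b[20] = 7; b[21] = 3; b[22] = 1; b[23] = 4; b[24] = 5; b[25] = 0; b[26] = 5.
Since (b[25], b[26]) = (b[1], b[2]) = (0, 5) (two consecutive terms determine the rest), the sequence is periodic with period 24.
So b[379] = b[1 + ((379-1) mod 24)] = b[19] = 5.

5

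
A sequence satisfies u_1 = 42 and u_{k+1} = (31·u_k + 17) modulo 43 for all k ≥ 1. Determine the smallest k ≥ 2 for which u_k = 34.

We have u_1 = 42; u_2 = 29; u_3 = 13; u_4 = 33; u_5 = 8; u_6 = 7; u_7 = 19; u_8 = 4; u_9 = 12; u_{10} = 2; u_{11} = 36; u_{12} = 15; u_{13} = 9; u_{14} = 38; u_{15} = 34; u_{16} = 39; u_{17} = 22; u_{18} = 11; u_{19} = 14; u_{20} = 21; u_{21} = 23; u_{22} = 42.
Since u_{22} = u_1 = 42, the sequence is periodic with period 21.
The value 34 first appears (with k ≥ 2) at u_{15}.

15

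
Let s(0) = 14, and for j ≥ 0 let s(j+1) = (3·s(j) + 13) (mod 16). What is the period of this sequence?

8

s(0) = 14,  s(1) = 7,  s(2) = 2,  s(3) = 3,  s(4) = 6,  s(5) = 15,  s(6) = 10,  s(7) = 11,  s(8) = 14.
Since s(8) = s(0) = 14, the sequence is periodic with period 8.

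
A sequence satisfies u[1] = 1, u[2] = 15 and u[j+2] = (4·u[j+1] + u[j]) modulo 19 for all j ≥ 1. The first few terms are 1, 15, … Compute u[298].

12

We have u[1] = 1, u[2] = 15, u[3] = 4, u[4] = 12, u[5] = 14, u[6] = 11, u[7] = 1, u[8] = 15.
The sequence repeats with period 6.
So u[298] = u[1 + ((298-1) mod 6)] = u[4] = 12.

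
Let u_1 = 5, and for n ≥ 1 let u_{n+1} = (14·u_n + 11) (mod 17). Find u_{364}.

4

We have u_1 = 5; u_2 = 13; u_3 = 6; u_4 = 10; u_5 = 15; u_6 = 0; u_7 = 11; u_8 = 12; u_9 = 9; u_{10} = 1; u_{11} = 8; u_{12} = 4; u_{13} = 16; u_{14} = 14; u_{15} = 3; u_{16} = 2; u_{17} = 5.
Since u_{17} = u_1 = 5, the sequence is periodic with period 16.
(364 - 1) mod 16 = 11, so u_{364} = u_{12} = 4.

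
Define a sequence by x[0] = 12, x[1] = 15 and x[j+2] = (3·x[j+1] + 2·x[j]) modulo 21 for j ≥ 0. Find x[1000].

15

x[0] = 12, x[1] = 15, x[2] = 6, x[3] = 6, x[4] = 9, x[5] = 18, x[6] = 9, x[7] = 0, x[8] = 18, x[9] = 12, x[10] = 9, x[11] = 9, x[12] = 3, x[13] = 6, x[14] = 3, x[15] = 0, x[16] = 6, x[17] = 18, x[18] = 3, x[19] = 3, x[20] = 15, x[21] = 9, x[22] = 15, x[23] = 0, x[24] = 9, x[25] = 6, x[26] = 15, x[27] = 15, x[28] = 12, x[29] = 3, x[30] = 12, x[31] = 0, x[32] = 3, x[33] = 9, x[34] = 12, x[35] = 12, x[36] = 18, x[37] = 15, x[38] = 18, x[39] = 0, x[40] = 15, x[41] = 3, x[42] = 18, x[43] = 18, x[44] = 6, x[45] = 12, x[46] = 6, x[47] = 0, x[48] = 12, x[49] = 15.
The sequence repeats with period 48.
(1000 - 0) mod 48 = 40, so x[1000] = x[40] = 15.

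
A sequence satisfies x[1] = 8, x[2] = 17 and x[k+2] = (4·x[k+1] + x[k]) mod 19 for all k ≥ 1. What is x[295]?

We have x[1] = 8,  x[2] = 17,  x[3] = 0,  x[4] = 17,  x[5] = 11,  x[6] = 4,  x[7] = 8,  x[8] = 17.
Since (x[7], x[8]) = (x[1], x[2]) = (8, 17) (two consecutive terms determine the rest), the sequence is periodic with period 6.
So x[295] = x[1 + ((295-1) mod 6)] = x[1] = 8.

8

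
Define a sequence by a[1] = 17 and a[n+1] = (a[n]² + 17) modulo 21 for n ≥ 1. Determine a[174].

a[1] = 17, a[2] = 12, a[3] = 14, a[4] = 3, a[5] = 5, a[6] = 0, a[7] = 17.
The sequence repeats with period 6.
So a[174] = a[1 + ((174-1) mod 6)] = a[6] = 0.

0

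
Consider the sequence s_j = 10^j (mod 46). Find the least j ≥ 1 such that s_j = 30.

Computing terms: s_0 = 1,  s_1 = 10,  s_2 = 8,  s_3 = 34,  s_4 = 18,  s_5 = 42,  s_6 = 6,  s_7 = 14,  s_8 = 2,  s_9 = 20,  s_{10} = 16,  s_{11} = 22,  s_{12} = 36,  s_{13} = 38,  s_{14} = 12,  s_{15} = 28,  s_{16} = 4,  s_{17} = 40,  s_{18} = 32,  s_{19} = 44,  s_{20} = 26,  s_{21} = 30,  s_{22} = 24,  s_{23} = 10.
Since s_{23} = s_1 = 10, the sequence is eventually periodic: after a pre-period of length 1 it cycles with period 22.
The value 30 first appears (with j ≥ 1) at s_{21}.

21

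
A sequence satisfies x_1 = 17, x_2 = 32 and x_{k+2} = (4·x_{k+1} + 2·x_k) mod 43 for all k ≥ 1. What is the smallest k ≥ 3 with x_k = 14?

18

x_1 = 17,  x_2 = 32,  x_3 = 33,  x_4 = 24,  x_5 = 33,  x_6 = 8,  x_7 = 12,  x_8 = 21,  x_9 = 22,  x_{10} = 1,  x_{11} = 5,  x_{12} = 22,  x_{13} = 12,  x_{14} = 6,  x_{15} = 5,  x_{16} = 32,  x_{17} = 9,  x_{18} = 14,  x_{19} = 31,  x_{20} = 23,  x_{21} = 25,  x_{22} = 17,  x_{23} = 32.
The sequence repeats with period 21.
The value 14 first appears (with k ≥ 3) at x_{18}.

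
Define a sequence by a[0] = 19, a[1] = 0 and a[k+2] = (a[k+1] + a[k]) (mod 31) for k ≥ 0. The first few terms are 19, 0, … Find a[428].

Computing terms: a[0] = 19,  a[1] = 0,  a[2] = 19,  a[3] = 19,  a[4] = 7,  a[5] = 26,  a[6] = 2,  a[7] = 28,  a[8] = 30,  a[9] = 27,  a[10] = 26,  a[11] = 22,  a[12] = 17,  a[13] = 8,  a[14] = 25,  a[15] = 2,  a[16] = 27,  a[17] = 29,  a[18] = 25,  a[19] = 23,  a[20] = 17,  a[21] = 9,  a[22] = 26,  a[23] = 4,  a[24] = 30,  a[25] = 3,  a[26] = 2,  a[27] = 5,  a[28] = 7,  a[29] = 12,  a[30] = 19,  a[31] = 0.
Since (a[30], a[31]) = (a[0], a[1]) = (19, 0) (two consecutive terms determine the rest), the sequence is periodic with period 30.
(428 - 0) mod 30 = 8, so a[428] = a[8] = 30.

30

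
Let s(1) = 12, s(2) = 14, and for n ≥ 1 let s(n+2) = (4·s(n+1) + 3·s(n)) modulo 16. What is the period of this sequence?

Computing terms: s(1) = 12; s(2) = 14; s(3) = 12; s(4) = 10; s(5) = 12; s(6) = 14.
Since (s(5), s(6)) = (s(1), s(2)) = (12, 14) (two consecutive terms determine the rest), the sequence is periodic with period 4.

4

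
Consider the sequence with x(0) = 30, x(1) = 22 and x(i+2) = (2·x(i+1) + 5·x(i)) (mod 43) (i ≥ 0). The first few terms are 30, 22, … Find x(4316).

Computing terms: x(0) = 30,  x(1) = 22,  x(2) = 22,  x(3) = 25,  x(4) = 31,  x(5) = 15,  x(6) = 13,  x(7) = 15,  x(8) = 9,  x(9) = 7,  x(10) = 16,  x(11) = 24,  x(12) = 42,  x(13) = 32,  x(14) = 16,  x(15) = 20,  x(16) = 34,  x(17) = 39,  x(18) = 33,  x(19) = 3,  x(20) = 42,  x(21) = 13,  x(22) = 21,  x(23) = 21,  x(24) = 18,  x(25) = 12,  x(26) = 28,  x(27) = 30,  x(28) = 28,  x(29) = 34,  x(30) = 36,  x(31) = 27,  x(32) = 19,  x(33) = 1,  x(34) = 11,  x(35) = 27,  x(36) = 23,  x(37) = 9,  x(38) = 4,  x(39) = 10,  x(40) = 40,  x(41) = 1,  x(42) = 30,  x(43) = 22.
The sequence repeats with period 42.
So x(4316) = x(0 + ((4316-0) mod 42)) = x(32) = 19.

19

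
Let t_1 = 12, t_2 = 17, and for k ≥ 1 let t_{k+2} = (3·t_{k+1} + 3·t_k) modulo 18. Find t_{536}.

Listing terms: t_1 = 12,  t_2 = 17,  t_3 = 15,  t_4 = 6,  t_5 = 9,  t_6 = 9,  t_7 = 0,  t_8 = 9,  t_9 = 9.
Since (t_8, t_9) = (t_5, t_6) = (9, 9) (two consecutive terms determine the rest), the sequence is eventually periodic: after a pre-period of length 4 it cycles with period 3.
For k ≥ 5, t_k depends only on (k - 5) mod 3. (536 - 5) mod 3 = 0, so t_{536} = t_5 = 9.

9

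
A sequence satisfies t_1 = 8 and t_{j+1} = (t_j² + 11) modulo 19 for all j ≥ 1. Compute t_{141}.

Computing terms: t_1 = 8,  t_2 = 18,  t_3 = 12,  t_4 = 3,  t_5 = 1,  t_6 = 12.
Since t_6 = t_3 = 12, the sequence is eventually periodic: after a pre-period of length 2 it cycles with period 3.
For j ≥ 3, t_j depends only on (j - 3) mod 3. (141 - 3) mod 3 = 0, so t_{141} = t_3 = 12.

12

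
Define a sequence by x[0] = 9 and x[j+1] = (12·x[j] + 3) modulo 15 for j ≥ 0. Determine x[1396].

9

Listing terms: x[0] = 9; x[1] = 6; x[2] = 0; x[3] = 3; x[4] = 9.
The sequence repeats with period 4.
(1396 - 0) mod 4 = 0, so x[1396] = x[0] = 9.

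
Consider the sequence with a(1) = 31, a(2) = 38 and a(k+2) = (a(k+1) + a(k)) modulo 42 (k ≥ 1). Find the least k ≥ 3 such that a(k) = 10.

Listing terms: a(1) = 31,  a(2) = 38,  a(3) = 27,  a(4) = 23,  a(5) = 8,  a(6) = 31,  a(7) = 39,  a(8) = 28,  a(9) = 25,  a(10) = 11,  a(11) = 36,  a(12) = 5,  a(13) = 41,  a(14) = 4,  a(15) = 3,  a(16) = 7,  a(17) = 10,  a(18) = 17,  a(19) = 27,  a(20) = 2,  a(21) = 29,  a(22) = 31,  a(23) = 18,  a(24) = 7,  a(25) = 25,  a(26) = 32,  a(27) = 15,  a(28) = 5,  a(29) = 20,  a(30) = 25,  a(31) = 3,  a(32) = 28,  a(33) = 31,  a(34) = 17,  a(35) = 6,  a(36) = 23,  a(37) = 29,  a(38) = 10,  a(39) = 39,  a(40) = 7,  a(41) = 4,  a(42) = 11,  a(43) = 15,  a(44) = 26,  a(45) = 41,  a(46) = 25,  a(47) = 24,  a(48) = 7,  a(49) = 31,  a(50) = 38.
The sequence repeats with period 48.
The value 10 first appears (with k ≥ 3) at a(17).

17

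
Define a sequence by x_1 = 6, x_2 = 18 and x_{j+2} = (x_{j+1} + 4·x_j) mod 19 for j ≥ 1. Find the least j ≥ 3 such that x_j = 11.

x_1 = 6; x_2 = 18; x_3 = 4; x_4 = 0; x_5 = 16; x_6 = 16; x_7 = 4; x_8 = 11; x_9 = 8; x_{10} = 14; x_{11} = 8; x_{12} = 7; x_{13} = 1; x_{14} = 10; x_{15} = 14; x_{16} = 16; x_{17} = 15; x_{18} = 3; x_{19} = 6; x_{20} = 18.
The sequence repeats with period 18.
The value 11 first appears (with j ≥ 3) at x_8.

8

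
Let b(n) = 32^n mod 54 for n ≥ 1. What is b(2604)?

10

Computing terms: b(1) = 32, b(2) = 52, b(3) = 44, b(4) = 4, b(5) = 20, b(6) = 46, b(7) = 14, b(8) = 16, b(9) = 26, b(10) = 22, b(11) = 2, b(12) = 10, b(13) = 50, b(14) = 34, b(15) = 8, b(16) = 40, b(17) = 38, b(18) = 28, b(19) = 32.
Since b(19) = b(1) = 32, the sequence is periodic with period 18.
(2604 - 1) mod 18 = 11, so b(2604) = b(12) = 10.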